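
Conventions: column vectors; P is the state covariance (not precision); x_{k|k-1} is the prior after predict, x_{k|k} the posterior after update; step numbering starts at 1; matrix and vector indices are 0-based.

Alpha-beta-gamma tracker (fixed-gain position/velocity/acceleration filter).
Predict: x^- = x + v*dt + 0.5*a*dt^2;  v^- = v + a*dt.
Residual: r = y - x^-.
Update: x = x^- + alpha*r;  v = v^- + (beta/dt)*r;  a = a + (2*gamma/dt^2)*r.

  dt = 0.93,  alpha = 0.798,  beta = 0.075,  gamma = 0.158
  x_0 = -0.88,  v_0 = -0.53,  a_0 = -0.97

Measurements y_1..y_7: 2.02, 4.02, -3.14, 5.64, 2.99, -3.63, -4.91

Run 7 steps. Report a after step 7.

step 1: x_pred=-1.7924  r=3.8124  x^+=1.2499  v^+=-1.1247  a^+=0.4229
step 2: x_pred=0.3869  r=3.6331  x^+=3.2861  v^+=-0.4384  a^+=1.7503
step 3: x_pred=3.6353  r=-6.7753  x^+=-1.7714  v^+=0.6430  a^+=-0.7251
step 4: x_pred=-1.4870  r=7.1270  x^+=4.2004  v^+=0.5434  a^+=1.8788
step 5: x_pred=5.5182  r=-2.5282  x^+=3.5007  v^+=2.0868  a^+=0.9551
step 6: x_pred=5.8544  r=-9.4844  x^+=-1.7142  v^+=2.2101  a^+=-2.5101
step 7: x_pred=-0.7443  r=-4.1657  x^+=-4.0685  v^+=-0.4603  a^+=-4.0321

a_post = -4.0321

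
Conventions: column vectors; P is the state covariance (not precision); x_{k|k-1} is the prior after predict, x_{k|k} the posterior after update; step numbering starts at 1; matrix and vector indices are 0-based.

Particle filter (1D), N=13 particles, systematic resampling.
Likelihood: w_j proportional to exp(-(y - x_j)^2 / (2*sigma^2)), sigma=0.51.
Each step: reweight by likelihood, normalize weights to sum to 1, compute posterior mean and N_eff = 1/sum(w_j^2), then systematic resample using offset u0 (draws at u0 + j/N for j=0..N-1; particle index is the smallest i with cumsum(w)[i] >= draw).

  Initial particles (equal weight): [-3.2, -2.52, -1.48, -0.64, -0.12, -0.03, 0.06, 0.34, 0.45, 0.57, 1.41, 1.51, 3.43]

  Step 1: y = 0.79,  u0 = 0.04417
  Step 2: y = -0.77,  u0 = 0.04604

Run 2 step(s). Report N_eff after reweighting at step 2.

step 1: w=[0.0000, 0.0000, 0.0000, 0.0048, 0.0497, 0.0671, 0.0877, 0.1655, 0.1956, 0.2226, 0.1167, 0.0902, 0.0000]  mean=0.5661  Neff=6.5931  idx=[4, 5, 6, 7, 7, 8, 8, 9, 9, 9, 10, 10, 11]
step 2: w=[0.3049, 0.2397, 0.1827, 0.0643, 0.0643, 0.0393, 0.0393, 0.0218, 0.0218, 0.0218, 0.0001, 0.0001, 0.0000]  mean=0.0837  Neff=5.0867  idx=[0, 0, 0, 0, 1, 1, 1, 2, 2, 3, 4, 5, 8]

N_eff = 5.0867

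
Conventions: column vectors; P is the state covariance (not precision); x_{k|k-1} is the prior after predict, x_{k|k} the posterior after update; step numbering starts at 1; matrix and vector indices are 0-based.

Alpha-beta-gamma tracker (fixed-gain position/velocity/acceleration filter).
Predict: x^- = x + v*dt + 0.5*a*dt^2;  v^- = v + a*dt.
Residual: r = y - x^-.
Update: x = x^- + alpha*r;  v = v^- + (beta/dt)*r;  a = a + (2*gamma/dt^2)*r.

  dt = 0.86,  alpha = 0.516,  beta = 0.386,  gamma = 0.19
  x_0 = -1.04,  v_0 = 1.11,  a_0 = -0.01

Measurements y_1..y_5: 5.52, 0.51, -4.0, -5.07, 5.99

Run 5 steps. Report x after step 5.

step 1: x_pred=-0.0891  r=5.6091  x^+=2.8052  v^+=3.6190  a^+=2.8719
step 2: x_pred=6.9795  r=-6.4695  x^+=3.6413  v^+=3.1850  a^+=-0.4521
step 3: x_pred=6.2132  r=-10.2132  x^+=0.9432  v^+=-1.7878  a^+=-5.6995
step 4: x_pred=-2.7020  r=-2.3680  x^+=-3.9239  v^+=-7.7523  a^+=-6.9162
step 5: x_pred=-13.1485  r=19.1385  x^+=-3.2730  v^+=-5.1101  a^+=2.9170

x_post = -3.2730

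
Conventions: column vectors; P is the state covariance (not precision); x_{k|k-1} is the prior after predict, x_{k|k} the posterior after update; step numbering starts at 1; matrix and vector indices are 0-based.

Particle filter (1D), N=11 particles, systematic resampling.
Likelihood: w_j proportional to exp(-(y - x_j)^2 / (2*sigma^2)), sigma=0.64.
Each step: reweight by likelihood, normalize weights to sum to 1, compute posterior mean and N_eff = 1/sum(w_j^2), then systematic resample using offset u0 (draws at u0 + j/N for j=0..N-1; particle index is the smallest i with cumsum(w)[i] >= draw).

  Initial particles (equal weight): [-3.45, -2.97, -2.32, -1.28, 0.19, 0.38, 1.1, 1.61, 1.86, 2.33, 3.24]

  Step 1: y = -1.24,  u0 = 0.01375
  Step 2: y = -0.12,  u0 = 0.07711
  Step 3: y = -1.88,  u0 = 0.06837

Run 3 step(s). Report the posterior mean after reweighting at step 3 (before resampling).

step 1: w=[0.0019, 0.0186, 0.1730, 0.7172, 0.0592, 0.0292, 0.0009, 0.0000, 0.0000, 0.0000, 0.0000]  mean=-1.3577  Neff=1.8215  idx=[1, 2, 3, 3, 3, 3, 3, 3, 3, 3, 4]
step 2: w=[0.0000, 0.0011, 0.0793, 0.0793, 0.0793, 0.0793, 0.0793, 0.0793, 0.0793, 0.0793, 0.3645]  mean=-0.7454  Neff=5.4599  idx=[2, 4, 5, 6, 7, 8, 9, 10, 10, 10, 10]
step 3: w=[0.1422, 0.1422, 0.1422, 0.1422, 0.1422, 0.1422, 0.1422, 0.0012, 0.0012, 0.0012, 0.0012]  mean=-1.2731  Neff=7.0663  idx=[0, 1, 1, 2, 3, 3, 4, 4, 5, 6, 6]

post_mean = -1.2731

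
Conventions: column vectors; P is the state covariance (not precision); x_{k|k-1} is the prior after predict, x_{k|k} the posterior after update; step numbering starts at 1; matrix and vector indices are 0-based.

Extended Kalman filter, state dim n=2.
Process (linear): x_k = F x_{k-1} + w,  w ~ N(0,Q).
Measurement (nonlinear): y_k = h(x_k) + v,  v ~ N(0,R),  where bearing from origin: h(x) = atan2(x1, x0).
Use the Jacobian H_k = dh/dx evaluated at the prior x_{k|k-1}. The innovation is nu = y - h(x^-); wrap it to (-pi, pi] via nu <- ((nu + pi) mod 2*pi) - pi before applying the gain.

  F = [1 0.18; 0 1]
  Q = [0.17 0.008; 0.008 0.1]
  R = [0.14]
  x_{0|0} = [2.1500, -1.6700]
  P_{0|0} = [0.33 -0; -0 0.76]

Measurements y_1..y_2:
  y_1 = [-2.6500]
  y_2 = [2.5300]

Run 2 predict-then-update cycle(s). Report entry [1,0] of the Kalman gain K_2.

step 1: x^-=[1.8494, -1.6700]  P^-=[0.5246 0.1448; 0.1448 0.8600]  H_jac=[0.2690 0.2978]  S=[0.2774]  K=[0.6640; 1.0636]  nu=[-1.9155]  x^+=[0.5774, -3.7074]  P^+=[0.4023 -0.0512; -0.0512 0.5461]
step 2: x^-=[-0.0899, -3.7074]  P^-=[0.5716 0.0552; 0.0552 0.6461]  H_jac=[0.2696 -0.0065]  S=[0.1814]  K=[0.8476; 0.0587]  nu=[-2.1581]  x^+=[-1.9190, -3.8341]  P^+=[0.4413 0.0461; 0.0461 0.6455]

K[1,0] = 0.0587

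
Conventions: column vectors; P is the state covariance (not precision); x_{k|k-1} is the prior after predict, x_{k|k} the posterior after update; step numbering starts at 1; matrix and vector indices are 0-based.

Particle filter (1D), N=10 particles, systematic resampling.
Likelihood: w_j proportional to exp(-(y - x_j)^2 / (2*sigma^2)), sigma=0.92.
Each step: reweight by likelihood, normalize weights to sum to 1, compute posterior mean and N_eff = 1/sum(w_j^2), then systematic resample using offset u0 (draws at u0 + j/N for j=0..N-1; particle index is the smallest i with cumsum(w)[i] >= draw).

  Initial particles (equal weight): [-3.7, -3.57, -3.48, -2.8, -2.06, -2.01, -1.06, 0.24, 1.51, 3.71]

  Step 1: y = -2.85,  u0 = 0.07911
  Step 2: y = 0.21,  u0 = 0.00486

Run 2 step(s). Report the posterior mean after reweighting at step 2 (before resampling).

post_mean = -1.3635

step 1: w=[0.1393, 0.1572, 0.1689, 0.2132, 0.1477, 0.1407, 0.0322, 0.0008, 0.0000, 0.0000]  mean=-2.8825  Neff=6.2202  idx=[0, 1, 1, 2, 3, 3, 4, 4, 5, 6]
step 2: w=[0.0002, 0.0004, 0.0004, 0.0006, 0.0087, 0.0087, 0.0873, 0.0873, 0.0997, 0.7067]  mean=-1.3635  Neff=1.9055  idx=[4, 6, 8, 9, 9, 9, 9, 9, 9, 9]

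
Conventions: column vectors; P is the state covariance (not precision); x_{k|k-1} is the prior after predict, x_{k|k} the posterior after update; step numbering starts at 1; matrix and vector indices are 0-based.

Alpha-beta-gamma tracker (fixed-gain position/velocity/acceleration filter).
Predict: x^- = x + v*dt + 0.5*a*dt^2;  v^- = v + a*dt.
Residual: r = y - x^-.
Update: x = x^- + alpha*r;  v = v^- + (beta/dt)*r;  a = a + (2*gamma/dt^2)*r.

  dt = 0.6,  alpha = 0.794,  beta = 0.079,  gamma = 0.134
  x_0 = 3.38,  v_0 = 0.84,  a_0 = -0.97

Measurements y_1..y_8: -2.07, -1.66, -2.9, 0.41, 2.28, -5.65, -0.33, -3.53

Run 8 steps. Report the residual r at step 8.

step 1: x_pred=3.7094  r=-5.7794  x^+=-0.8794  v^+=-0.5030  a^+=-5.2724
step 2: x_pred=-2.1303  r=0.4703  x^+=-1.7569  v^+=-3.6045  a^+=-4.9224
step 3: x_pred=-4.8056  r=1.9056  x^+=-3.2926  v^+=-6.3070  a^+=-3.5037
step 4: x_pred=-7.7074  r=8.1174  x^+=-1.2622  v^+=-7.3405  a^+=2.5392
step 5: x_pred=-5.2094  r=7.4894  x^+=0.7372  v^+=-4.8308  a^+=8.1147
step 6: x_pred=-0.7007  r=-4.9493  x^+=-4.6304  v^+=-0.6137  a^+=4.4302
step 7: x_pred=-4.2012  r=3.8712  x^+=-1.1275  v^+=2.5541  a^+=7.3121
step 8: x_pred=1.7212  r=-5.2512  x^+=-2.4483  v^+=6.2500  a^+=3.4029

resid = -5.2512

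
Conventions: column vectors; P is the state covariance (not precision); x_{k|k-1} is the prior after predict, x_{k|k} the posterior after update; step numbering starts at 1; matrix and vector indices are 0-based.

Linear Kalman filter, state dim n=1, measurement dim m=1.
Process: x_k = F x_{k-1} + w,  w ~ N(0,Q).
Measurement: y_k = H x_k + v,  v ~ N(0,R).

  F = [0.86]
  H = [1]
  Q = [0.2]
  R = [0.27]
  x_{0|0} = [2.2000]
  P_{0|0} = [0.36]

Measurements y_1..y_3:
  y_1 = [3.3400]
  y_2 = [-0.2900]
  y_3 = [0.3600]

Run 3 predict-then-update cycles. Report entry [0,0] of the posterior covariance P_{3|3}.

step 1: x^-=[1.8920]  P^-=[0.4663]  S=[0.7363]  K=[0.6333]  nu=[1.4480]  x^+=[2.8090]  P^+=[0.1710]
step 2: x^-=[2.4157]  P^-=[0.3265]  S=[0.5965]  K=[0.5473]  nu=[-2.7057]  x^+=[0.9348]  P^+=[0.1478]
step 3: x^-=[0.8039]  P^-=[0.3093]  S=[0.5793]  K=[0.5339]  nu=[-0.4439]  x^+=[0.5669]  P^+=[0.1442]

P_post[0,0] = 0.1442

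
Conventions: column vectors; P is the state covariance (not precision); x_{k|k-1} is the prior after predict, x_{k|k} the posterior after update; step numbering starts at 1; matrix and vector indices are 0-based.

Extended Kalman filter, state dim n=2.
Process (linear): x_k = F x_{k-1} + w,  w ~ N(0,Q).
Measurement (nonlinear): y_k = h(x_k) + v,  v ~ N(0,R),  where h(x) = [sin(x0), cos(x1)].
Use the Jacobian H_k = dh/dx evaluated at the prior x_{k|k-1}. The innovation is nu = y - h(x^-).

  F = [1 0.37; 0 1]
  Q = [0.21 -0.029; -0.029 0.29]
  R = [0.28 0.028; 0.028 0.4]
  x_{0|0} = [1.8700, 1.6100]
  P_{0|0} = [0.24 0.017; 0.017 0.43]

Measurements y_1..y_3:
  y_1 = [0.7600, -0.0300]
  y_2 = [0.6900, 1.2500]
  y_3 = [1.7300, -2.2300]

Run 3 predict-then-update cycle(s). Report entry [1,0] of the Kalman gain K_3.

K[1,0] = -0.0442

step 1: x^-=[2.4657, 1.6100]  P^-=[0.5214 0.1471; 0.1471 0.7200]  H_jac=[-0.7801 0.0000; 0.0000 -0.9992]  S=[0.5974 0.1427; 0.1427 1.1189]  K=[-0.6700 -0.0459; -0.0397 -0.6379]  nu=[0.1344, 0.0092]  x^+=[2.3752, 1.5988]  P^+=[0.2421 0.0372; 0.0372 0.2565]
step 2: x^-=[2.9668, 1.5988]  P^-=[0.5147 0.1031; 0.1031 0.5465]  H_jac=[-0.9848 0.0000; 0.0000 -0.9996]  S=[0.7792 0.1294; 0.1294 0.9461]  K=[-0.6472 -0.0203; -0.0351 -0.5726]  nu=[0.5161, 1.2780]  x^+=[2.6068, 0.8489]  P^+=[0.1846 0.0263; 0.0263 0.2301]
step 3: x^-=[2.9209, 0.8489]  P^-=[0.4455 0.0824; 0.0824 0.5201]  H_jac=[-0.9757 0.0000; 0.0000 -0.7505]  S=[0.7042 0.0884; 0.0884 0.6930]  K=[-0.6160 -0.0107; -0.0442 -0.5577]  nu=[1.5111, -2.8908]  x^+=[2.0210, 2.3942]  P^+=[0.1771 0.0287; 0.0287 0.2989]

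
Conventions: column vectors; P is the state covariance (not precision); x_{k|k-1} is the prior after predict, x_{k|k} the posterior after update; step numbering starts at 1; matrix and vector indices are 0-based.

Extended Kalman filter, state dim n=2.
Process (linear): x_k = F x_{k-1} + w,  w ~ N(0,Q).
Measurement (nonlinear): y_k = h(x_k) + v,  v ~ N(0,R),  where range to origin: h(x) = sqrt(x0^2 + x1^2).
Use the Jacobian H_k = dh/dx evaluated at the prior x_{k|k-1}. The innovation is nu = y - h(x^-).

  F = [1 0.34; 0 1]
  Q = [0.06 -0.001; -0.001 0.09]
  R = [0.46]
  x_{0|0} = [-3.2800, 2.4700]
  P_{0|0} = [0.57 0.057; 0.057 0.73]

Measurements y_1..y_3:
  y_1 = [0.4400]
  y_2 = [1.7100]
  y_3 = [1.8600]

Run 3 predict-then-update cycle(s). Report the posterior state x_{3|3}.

step 1: x^-=[-2.4402, 2.4700]  P^-=[0.7531 0.3042; 0.3042 0.8200]  H_jac=[-0.7028 0.7114]  S=[0.9428]  K=[-0.3319; 0.3920]  nu=[-3.0321]  x^+=[-1.4339, 1.2815]  P^+=[0.6493 0.4268; 0.4268 0.6752]
step 2: x^-=[-0.9981, 1.2815]  P^-=[1.0776 0.6554; 0.6554 0.7652]  H_jac=[-0.6145 0.7889]  S=[0.7077]  K=[-0.2050; 0.2839]  nu=[0.0856]  x^+=[-1.0157, 1.3058]  P^+=[1.0479 0.6966; 0.6966 0.7081]
step 3: x^-=[-0.5717, 1.3058]  P^-=[1.6634 0.9364; 0.9364 0.7981]  H_jac=[-0.4011 0.9161]  S=[0.7093]  K=[0.2688; 0.5013]  nu=[0.4345]  x^+=[-0.4549, 1.5237]  P^+=[1.6122 0.8408; 0.8408 0.6198]

x_post = [-0.4549, 1.5237]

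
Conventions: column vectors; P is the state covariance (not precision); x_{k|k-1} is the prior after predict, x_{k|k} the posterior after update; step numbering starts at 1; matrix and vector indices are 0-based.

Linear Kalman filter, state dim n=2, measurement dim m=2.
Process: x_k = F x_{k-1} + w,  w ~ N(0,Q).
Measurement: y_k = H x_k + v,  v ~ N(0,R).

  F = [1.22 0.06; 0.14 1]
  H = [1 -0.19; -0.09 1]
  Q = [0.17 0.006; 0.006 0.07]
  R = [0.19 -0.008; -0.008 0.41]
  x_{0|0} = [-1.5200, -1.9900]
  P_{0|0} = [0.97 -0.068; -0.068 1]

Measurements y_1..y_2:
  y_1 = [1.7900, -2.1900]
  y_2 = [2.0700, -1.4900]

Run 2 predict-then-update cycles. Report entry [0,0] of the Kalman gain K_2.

step 1: x^-=[-1.9738, -2.2028]  P^-=[1.6074 0.1481; 0.1481 1.0700]  S=[1.7797 -0.2053; -0.2053 1.4663]  K=[0.9022 0.1287; 0.0530 0.7280]  nu=[3.3453, -0.1648]  x^+=[1.0231, -2.1456]  P^+=[0.1822 0.0619; 0.0619 0.3036]
step 2: x^-=[1.1194, -2.0023]  P^-=[0.4513 0.1314; 0.1314 0.3946]  S=[0.6056 0.0101; 0.0101 0.7846]  K=[0.7022 0.1067; 0.0851 0.4867]  nu=[0.5701, 0.6131]  x^+=[1.5852, -1.6554]  P^+=[0.1422 0.0509; 0.0509 0.2035]

K[0,0] = 0.7022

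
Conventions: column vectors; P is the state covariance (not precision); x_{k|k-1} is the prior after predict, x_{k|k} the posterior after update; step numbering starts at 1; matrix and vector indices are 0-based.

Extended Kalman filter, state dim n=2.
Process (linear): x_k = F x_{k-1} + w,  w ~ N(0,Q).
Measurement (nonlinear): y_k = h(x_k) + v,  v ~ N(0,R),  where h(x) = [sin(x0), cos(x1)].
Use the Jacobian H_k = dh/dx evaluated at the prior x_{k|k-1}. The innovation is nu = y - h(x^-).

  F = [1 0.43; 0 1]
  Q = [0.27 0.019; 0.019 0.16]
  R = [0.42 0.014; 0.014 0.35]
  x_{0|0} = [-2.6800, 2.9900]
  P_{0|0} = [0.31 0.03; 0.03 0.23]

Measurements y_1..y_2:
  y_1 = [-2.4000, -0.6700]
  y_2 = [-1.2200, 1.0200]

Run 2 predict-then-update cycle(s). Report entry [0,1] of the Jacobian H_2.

H_jac[0,1] = 0.0000

step 1: x^-=[-1.3943, 2.9900]  P^-=[0.6483 0.1479; 0.1479 0.3900]  H_jac=[0.1756 0.0000; 0.0000 -0.1510]  S=[0.4400 0.0101; 0.0101 0.3589]  K=[0.2603 -0.0695; 0.0628 -0.1659]  nu=[-1.4155, 0.3185]  x^+=[-1.7849, 2.8482]  P^+=[0.6171 0.1370; 0.1370 0.3786]
step 2: x^-=[-0.5602, 2.8482]  P^-=[1.0750 0.3188; 0.3188 0.5386]  H_jac=[0.8472 0.0000; 0.0000 -0.2892]  S=[1.1915 -0.0641; -0.0641 0.3950]  K=[0.7584 -0.1103; 0.2073 -0.3606]  nu=[-0.6887, 1.9773]  x^+=[-1.3006, 1.9925]  P^+=[0.3742 0.0968; 0.0968 0.4264]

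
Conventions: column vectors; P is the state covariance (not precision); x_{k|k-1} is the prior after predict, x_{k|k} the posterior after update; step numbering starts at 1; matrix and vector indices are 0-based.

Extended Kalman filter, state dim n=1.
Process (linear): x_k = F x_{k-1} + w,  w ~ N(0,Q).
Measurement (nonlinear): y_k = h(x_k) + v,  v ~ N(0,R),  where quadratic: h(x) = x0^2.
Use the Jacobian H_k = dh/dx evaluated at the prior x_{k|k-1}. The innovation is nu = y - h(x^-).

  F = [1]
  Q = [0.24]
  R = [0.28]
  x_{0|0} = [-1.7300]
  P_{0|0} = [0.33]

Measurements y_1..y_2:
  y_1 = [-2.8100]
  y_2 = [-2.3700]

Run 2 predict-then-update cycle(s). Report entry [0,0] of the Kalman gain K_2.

step 1: x^-=[-1.7300]  P^-=[0.5700]  H_jac=[-3.4600]  S=[7.1038]  K=[-0.2776]  nu=[-5.8029]  x^+=[-0.1190]  P^+=[0.0225]
step 2: x^-=[-0.1190]  P^-=[0.2625]  H_jac=[-0.2379]  S=[0.2949]  K=[-0.2118]  nu=[-2.3842]  x^+=[0.3860]  P^+=[0.2492]

K[0,0] = -0.2118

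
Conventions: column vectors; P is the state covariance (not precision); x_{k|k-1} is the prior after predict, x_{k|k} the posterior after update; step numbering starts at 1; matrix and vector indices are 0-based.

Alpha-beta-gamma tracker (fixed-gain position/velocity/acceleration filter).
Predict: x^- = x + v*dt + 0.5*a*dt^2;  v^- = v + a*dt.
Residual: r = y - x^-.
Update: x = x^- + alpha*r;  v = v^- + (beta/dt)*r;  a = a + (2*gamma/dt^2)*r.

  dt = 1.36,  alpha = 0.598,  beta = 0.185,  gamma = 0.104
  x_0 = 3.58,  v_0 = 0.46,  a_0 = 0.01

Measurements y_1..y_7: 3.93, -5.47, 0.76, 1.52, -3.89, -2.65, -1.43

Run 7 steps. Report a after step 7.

a_post = 0.9162

step 1: x_pred=4.2148  r=-0.2848  x^+=4.0445  v^+=0.4349  a^+=-0.0220
step 2: x_pred=4.6155  r=-10.0855  x^+=-1.4156  v^+=-0.9670  a^+=-1.1562
step 3: x_pred=-3.8001  r=4.5601  x^+=-1.0731  v^+=-1.9192  a^+=-0.6434
step 4: x_pred=-4.2783  r=5.7983  x^+=-0.8109  v^+=-2.0055  a^+=0.0086
step 5: x_pred=-3.5304  r=-0.3596  x^+=-3.7454  v^+=-2.0427  a^+=-0.0318
step 6: x_pred=-6.5529  r=3.9029  x^+=-4.2189  v^+=-1.5550  a^+=0.4071
step 7: x_pred=-5.9572  r=4.5272  x^+=-3.2500  v^+=-0.3855  a^+=0.9162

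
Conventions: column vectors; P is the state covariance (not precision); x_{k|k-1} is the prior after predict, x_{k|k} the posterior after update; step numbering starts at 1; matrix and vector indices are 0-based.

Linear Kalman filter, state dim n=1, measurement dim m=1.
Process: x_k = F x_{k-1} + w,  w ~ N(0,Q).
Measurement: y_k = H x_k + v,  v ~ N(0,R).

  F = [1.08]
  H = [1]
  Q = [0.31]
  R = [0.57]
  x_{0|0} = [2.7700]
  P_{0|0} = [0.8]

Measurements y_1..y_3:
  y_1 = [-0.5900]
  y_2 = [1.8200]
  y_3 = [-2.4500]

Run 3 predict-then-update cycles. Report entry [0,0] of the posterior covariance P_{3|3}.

step 1: x^-=[2.9916]  P^-=[1.2431]  S=[1.8131]  K=[0.6856]  nu=[-3.5816]  x^+=[0.5360]  P^+=[0.3908]
step 2: x^-=[0.5788]  P^-=[0.7658]  S=[1.3358]  K=[0.5733]  nu=[1.2412]  x^+=[1.2904]  P^+=[0.3268]
step 3: x^-=[1.3936]  P^-=[0.6912]  S=[1.2612]  K=[0.5480]  nu=[-3.8436]  x^+=[-0.7128]  P^+=[0.3124]

P_post[0,0] = 0.3124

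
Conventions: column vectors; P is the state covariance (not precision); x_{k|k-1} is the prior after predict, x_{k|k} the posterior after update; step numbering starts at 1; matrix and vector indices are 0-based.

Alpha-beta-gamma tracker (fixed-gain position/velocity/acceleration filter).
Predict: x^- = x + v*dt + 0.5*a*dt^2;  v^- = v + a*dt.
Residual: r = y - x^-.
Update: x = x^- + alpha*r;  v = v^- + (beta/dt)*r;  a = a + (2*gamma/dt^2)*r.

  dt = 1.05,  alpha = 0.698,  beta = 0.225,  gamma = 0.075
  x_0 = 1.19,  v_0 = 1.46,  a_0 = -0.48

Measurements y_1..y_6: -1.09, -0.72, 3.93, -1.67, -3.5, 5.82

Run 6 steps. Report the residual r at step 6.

step 1: x_pred=2.4584  r=-3.5484  x^+=-0.0184  v^+=0.1956  a^+=-0.9628
step 2: x_pred=-0.3437  r=-0.3763  x^+=-0.6064  v^+=-0.8959  a^+=-1.0140
step 3: x_pred=-2.1060  r=6.0360  x^+=2.1071  v^+=-0.6672  a^+=-0.1927
step 4: x_pred=1.3004  r=-2.9704  x^+=-0.7730  v^+=-1.5060  a^+=-0.5969
step 5: x_pred=-2.6833  r=-0.8167  x^+=-3.2534  v^+=-2.3078  a^+=-0.7080
step 6: x_pred=-6.0668  r=11.8868  x^+=2.2302  v^+=-0.5040  a^+=0.9093

resid = 11.8868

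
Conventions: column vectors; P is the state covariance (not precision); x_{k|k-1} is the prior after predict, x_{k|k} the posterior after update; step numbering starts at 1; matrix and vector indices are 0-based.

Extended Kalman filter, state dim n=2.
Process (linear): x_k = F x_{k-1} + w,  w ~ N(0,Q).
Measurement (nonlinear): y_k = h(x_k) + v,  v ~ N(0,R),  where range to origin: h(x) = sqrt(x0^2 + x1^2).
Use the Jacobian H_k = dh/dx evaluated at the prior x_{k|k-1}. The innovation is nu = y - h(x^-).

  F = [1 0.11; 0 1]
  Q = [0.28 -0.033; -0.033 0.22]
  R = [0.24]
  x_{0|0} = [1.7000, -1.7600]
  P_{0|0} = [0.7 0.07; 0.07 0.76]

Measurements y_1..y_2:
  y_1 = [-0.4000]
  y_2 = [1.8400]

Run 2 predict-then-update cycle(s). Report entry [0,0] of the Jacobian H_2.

H_jac[0,0] = 0.6706

step 1: x^-=[1.5064, -1.7600]  P^-=[1.0046 0.1206; 0.1206 0.9800]  H_jac=[0.6503 -0.7597]  S=[1.1112]  K=[0.5054; -0.5994]  nu=[-2.7166]  x^+=[0.1334, -0.1316]  P^+=[0.7208 0.4572; 0.4572 0.5807]
step 2: x^-=[0.1189, -0.1316]  P^-=[1.1084 0.4881; 0.4881 0.8007]  H_jac=[0.6706 -0.7418]  S=[0.6934]  K=[0.5497; -0.3846]  nu=[1.6626]  x^+=[1.0329, -0.7710]  P^+=[0.8989 0.6347; 0.6347 0.6982]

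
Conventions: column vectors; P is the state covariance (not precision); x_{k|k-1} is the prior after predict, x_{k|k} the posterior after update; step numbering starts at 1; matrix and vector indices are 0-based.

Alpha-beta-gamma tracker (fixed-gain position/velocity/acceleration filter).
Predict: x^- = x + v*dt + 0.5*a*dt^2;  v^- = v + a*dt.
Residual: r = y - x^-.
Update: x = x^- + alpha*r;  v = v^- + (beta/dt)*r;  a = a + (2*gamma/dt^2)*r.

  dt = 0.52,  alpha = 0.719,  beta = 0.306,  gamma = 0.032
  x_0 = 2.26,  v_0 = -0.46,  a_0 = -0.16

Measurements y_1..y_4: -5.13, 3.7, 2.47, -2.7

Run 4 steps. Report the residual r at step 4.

step 1: x_pred=1.9992  r=-7.1292  x^+=-3.1267  v^+=-4.7384  a^+=-1.8474
step 2: x_pred=-5.8405  r=9.5405  x^+=1.0191  v^+=-0.0849  a^+=0.4107
step 3: x_pred=1.0305  r=1.4395  x^+=2.0655  v^+=0.9758  a^+=0.7514
step 4: x_pred=2.6745  r=-5.3745  x^+=-1.1898  v^+=-1.7962  a^+=-0.5206

resid = -5.3745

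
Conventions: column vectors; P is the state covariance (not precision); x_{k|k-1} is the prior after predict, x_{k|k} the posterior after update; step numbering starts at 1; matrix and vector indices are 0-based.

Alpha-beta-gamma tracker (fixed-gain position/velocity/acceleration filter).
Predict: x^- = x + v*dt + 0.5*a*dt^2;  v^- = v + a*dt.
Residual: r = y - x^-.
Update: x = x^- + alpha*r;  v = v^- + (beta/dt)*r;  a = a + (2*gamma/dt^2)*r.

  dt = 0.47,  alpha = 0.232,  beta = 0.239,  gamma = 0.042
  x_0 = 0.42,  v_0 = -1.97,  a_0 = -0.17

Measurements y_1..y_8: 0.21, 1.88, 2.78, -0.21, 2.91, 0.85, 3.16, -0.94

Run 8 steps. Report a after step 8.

a_post = -2.3935

step 1: x_pred=-0.5247  r=0.7347  x^+=-0.3542  v^+=-1.6763  a^+=0.1094
step 2: x_pred=-1.1300  r=3.0100  x^+=-0.4317  v^+=-0.0943  a^+=1.2540
step 3: x_pred=-0.3375  r=3.1175  x^+=0.3858  v^+=2.0804  a^+=2.4394
step 4: x_pred=1.6330  r=-1.8430  x^+=1.2054  v^+=2.2897  a^+=1.7386
step 5: x_pred=2.4736  r=0.4364  x^+=2.5748  v^+=3.3288  a^+=1.9046
step 6: x_pred=4.3497  r=-3.4997  x^+=3.5378  v^+=2.4443  a^+=0.5737
step 7: x_pred=4.7500  r=-1.5900  x^+=4.3811  v^+=1.9054  a^+=-0.0309
step 8: x_pred=5.2733  r=-6.2133  x^+=3.8318  v^+=-1.2686  a^+=-2.3935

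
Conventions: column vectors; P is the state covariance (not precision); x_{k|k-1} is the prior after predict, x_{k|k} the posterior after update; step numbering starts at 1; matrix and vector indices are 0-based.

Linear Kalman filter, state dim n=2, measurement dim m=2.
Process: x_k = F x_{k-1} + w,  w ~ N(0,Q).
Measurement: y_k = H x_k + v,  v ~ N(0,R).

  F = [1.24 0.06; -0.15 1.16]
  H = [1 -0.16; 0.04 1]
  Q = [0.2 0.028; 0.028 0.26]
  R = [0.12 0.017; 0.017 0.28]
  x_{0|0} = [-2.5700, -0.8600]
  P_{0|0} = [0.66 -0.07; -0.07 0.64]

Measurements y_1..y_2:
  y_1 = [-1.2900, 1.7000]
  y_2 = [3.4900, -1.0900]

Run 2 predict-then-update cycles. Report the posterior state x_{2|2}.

x_post = [2.1648, -0.4188]

step 1: x^-=[-3.2384, -0.6121]  P^-=[1.2067 -0.1503; -0.1503 1.1604]  S=[1.4045 -0.2697; -0.2697 1.4303]  K=[0.8950 0.0975; -0.0874 0.7906]  nu=[1.8505, 2.4416]  x^+=[-1.3443, 1.1566]  P^+=[0.1151 0.0379; 0.0379 0.2184]
step 2: x^-=[-1.5975, 1.5433]  P^-=[0.3834 0.0760; 0.0760 0.5432]  S=[0.4930 0.0209; 0.0209 0.8299]  K=[0.7492 0.0911; -0.0502 0.6595]  nu=[5.3345, -2.5694]  x^+=[2.1648, -0.4188]  P^+=[0.0970 0.0344; 0.0344 0.1824]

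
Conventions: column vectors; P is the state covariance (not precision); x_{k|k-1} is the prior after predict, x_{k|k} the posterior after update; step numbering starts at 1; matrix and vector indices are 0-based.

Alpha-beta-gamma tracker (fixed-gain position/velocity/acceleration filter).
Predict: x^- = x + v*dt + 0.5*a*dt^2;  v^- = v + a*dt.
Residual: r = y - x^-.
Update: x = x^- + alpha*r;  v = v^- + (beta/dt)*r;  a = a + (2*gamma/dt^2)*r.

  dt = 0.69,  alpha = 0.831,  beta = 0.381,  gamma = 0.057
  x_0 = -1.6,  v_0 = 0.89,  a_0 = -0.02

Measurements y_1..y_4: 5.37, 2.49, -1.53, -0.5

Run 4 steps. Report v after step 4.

step 1: x_pred=-0.9907  r=6.3607  x^+=4.2950  v^+=4.3884  a^+=1.5030
step 2: x_pred=7.6808  r=-5.1908  x^+=3.3673  v^+=2.5592  a^+=0.2601
step 3: x_pred=5.1950  r=-6.7250  x^+=-0.3935  v^+=-0.9747  a^+=-1.3502
step 4: x_pred=-1.3874  r=0.8874  x^+=-0.6500  v^+=-1.4163  a^+=-1.1377

v_post = -1.4163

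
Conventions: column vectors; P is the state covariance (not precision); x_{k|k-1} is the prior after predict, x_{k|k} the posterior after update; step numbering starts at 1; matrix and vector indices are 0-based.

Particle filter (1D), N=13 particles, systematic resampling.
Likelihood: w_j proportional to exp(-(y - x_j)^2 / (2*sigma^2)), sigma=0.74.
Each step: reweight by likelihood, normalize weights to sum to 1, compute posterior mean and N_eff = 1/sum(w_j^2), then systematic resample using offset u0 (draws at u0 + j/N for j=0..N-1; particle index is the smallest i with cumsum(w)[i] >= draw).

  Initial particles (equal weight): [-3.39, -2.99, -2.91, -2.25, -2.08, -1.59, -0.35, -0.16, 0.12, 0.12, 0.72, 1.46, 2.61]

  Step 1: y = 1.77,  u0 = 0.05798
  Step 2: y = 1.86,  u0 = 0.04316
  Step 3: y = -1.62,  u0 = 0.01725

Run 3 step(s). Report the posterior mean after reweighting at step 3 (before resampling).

post_mean = 0.8462

step 1: w=[0.0000, 0.0000, 0.0000, 0.0000, 0.0000, 0.0000, 0.0082, 0.0165, 0.0412, 0.0412, 0.1807, 0.4528, 0.2596]  mean=1.4730  Neff=3.2386  idx=[8, 10, 10, 11, 11, 11, 11, 11, 11, 12, 12, 12, 12]
step 2: w=[0.0076, 0.0370, 0.0370, 0.1047, 0.1047, 0.1047, 0.1047, 0.1047, 0.1047, 0.0725, 0.0725, 0.0725, 0.0725]  mean=1.7286  Neff=11.1575  idx=[1, 3, 4, 4, 5, 6, 7, 7, 8, 9, 10, 11, 12]
step 3: w=[0.8296, 0.0213, 0.0213, 0.0213, 0.0213, 0.0213, 0.0213, 0.0213, 0.0213, 0.0000, 0.0000, 0.0000, 0.0000]  mean=0.8462  Neff=1.4455  idx=[0, 0, 0, 0, 0, 0, 0, 0, 0, 0, 0, 2, 6]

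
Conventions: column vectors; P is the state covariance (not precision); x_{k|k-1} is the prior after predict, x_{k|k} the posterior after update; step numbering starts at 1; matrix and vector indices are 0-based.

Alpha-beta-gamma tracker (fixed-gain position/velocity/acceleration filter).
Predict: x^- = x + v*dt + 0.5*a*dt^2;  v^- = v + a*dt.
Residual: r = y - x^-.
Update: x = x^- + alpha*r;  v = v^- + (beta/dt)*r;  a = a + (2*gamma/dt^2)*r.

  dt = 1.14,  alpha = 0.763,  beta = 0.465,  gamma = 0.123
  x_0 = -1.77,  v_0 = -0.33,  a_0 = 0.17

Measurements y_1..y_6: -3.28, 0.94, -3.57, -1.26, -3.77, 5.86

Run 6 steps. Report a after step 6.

step 1: x_pred=-2.0357  r=-1.2443  x^+=-2.9851  v^+=-0.6437  a^+=-0.0655
step 2: x_pred=-3.7615  r=4.7015  x^+=-0.1743  v^+=1.1993  a^+=0.8244
step 3: x_pred=1.7287  r=-5.2987  x^+=-2.3142  v^+=-0.0221  a^+=-0.1786
step 4: x_pred=-2.4555  r=1.1955  x^+=-1.5433  v^+=0.2619  a^+=0.0477
step 5: x_pred=-1.2137  r=-2.5563  x^+=-3.1642  v^+=-0.7263  a^+=-0.4361
step 6: x_pred=-4.2756  r=10.1356  x^+=3.4579  v^+=2.9107  a^+=1.4824

a_post = 1.4824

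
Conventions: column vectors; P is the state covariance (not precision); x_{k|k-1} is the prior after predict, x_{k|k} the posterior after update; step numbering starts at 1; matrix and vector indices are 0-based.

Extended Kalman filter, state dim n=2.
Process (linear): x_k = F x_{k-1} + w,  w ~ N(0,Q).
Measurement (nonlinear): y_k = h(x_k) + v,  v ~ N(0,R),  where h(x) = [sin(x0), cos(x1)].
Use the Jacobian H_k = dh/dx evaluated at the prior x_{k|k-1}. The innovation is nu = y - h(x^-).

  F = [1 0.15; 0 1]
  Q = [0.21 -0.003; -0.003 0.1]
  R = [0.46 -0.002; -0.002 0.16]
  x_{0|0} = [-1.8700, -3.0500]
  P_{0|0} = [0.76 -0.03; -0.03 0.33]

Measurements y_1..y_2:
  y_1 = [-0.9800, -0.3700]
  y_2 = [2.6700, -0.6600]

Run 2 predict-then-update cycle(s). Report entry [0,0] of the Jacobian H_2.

step 1: x^-=[-2.3275, -3.0500]  P^-=[0.9684 0.0165; 0.0165 0.4300]  H_jac=[-0.6865 0.0000; 0.0000 0.0915]  S=[0.9164 -0.0030; -0.0030 0.1636]  K=[-0.7255 -0.0042; -0.0116 0.2402]  nu=[-0.2529, 0.6258]  x^+=[-2.1467, -2.8968]  P^+=[0.4861 0.0084; 0.0084 0.4204]
step 2: x^-=[-2.5812, -2.8968]  P^-=[0.7081 0.0685; 0.0685 0.5204]  H_jac=[-0.8470 0.0000; 0.0000 0.2424]  S=[0.9680 -0.0161; -0.0161 0.1906]  K=[-0.6190 0.0350; -0.0490 0.6578]  nu=[3.2015, 0.3102]  x^+=[-4.5521, -2.8497]  P^+=[0.3362 0.0282; 0.0282 0.4346]

H_jac[0,0] = -0.8470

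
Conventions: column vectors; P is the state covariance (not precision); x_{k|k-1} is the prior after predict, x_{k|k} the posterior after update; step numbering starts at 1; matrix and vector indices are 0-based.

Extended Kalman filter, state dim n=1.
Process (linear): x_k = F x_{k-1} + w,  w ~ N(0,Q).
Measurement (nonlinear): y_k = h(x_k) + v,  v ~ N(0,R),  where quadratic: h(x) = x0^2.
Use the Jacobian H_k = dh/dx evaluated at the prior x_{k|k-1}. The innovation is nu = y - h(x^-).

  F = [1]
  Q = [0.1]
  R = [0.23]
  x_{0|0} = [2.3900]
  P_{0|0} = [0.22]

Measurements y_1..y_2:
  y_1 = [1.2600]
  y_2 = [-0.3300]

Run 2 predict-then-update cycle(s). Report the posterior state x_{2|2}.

x_post = [0.7962]

step 1: x^-=[2.3900]  P^-=[0.3200]  H_jac=[4.7800]  S=[7.5415]  K=[0.2028]  nu=[-4.4521]  x^+=[1.4870]  P^+=[0.0098]
step 2: x^-=[1.4870]  P^-=[0.1098]  H_jac=[2.9740]  S=[1.2008]  K=[0.2718]  nu=[-2.5412]  x^+=[0.7962]  P^+=[0.0210]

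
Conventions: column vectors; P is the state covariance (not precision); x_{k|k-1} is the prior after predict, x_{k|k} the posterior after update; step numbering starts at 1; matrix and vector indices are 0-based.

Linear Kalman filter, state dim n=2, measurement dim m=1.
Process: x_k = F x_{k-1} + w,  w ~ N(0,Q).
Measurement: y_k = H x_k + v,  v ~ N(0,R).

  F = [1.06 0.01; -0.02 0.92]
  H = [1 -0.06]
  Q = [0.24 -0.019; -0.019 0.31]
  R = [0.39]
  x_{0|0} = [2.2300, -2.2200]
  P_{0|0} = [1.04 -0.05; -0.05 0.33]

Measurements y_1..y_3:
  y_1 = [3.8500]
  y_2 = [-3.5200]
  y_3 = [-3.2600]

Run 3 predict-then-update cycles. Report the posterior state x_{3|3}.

step 1: x^-=[2.3416, -2.0870]  P^-=[1.4075 -0.0868; -0.0868 0.5916]  S=[1.8101]  K=[0.7805; -0.0675]  nu=[1.3832]  x^+=[3.4212, -2.1804]  P^+=[0.3049 0.0087; 0.0087 0.5833]
step 2: x^-=[3.6046, -2.0744]  P^-=[0.5828 -0.0117; -0.0117 0.8035]  S=[0.9771]  K=[0.5972; -0.0613]  nu=[-7.2491]  x^+=[-0.7245, -1.6303]  P^+=[0.2344 0.0241; 0.0241 0.7998]
step 3: x^-=[-0.7843, -1.4854]  P^-=[0.5039 0.0069; 0.0069 0.9862]  S=[0.8966]  K=[0.5615; -0.0583]  nu=[-2.5648]  x^+=[-2.2245, -1.3358]  P^+=[0.2212 0.0362; 0.0362 0.9832]

x_post = [-2.2245, -1.3358]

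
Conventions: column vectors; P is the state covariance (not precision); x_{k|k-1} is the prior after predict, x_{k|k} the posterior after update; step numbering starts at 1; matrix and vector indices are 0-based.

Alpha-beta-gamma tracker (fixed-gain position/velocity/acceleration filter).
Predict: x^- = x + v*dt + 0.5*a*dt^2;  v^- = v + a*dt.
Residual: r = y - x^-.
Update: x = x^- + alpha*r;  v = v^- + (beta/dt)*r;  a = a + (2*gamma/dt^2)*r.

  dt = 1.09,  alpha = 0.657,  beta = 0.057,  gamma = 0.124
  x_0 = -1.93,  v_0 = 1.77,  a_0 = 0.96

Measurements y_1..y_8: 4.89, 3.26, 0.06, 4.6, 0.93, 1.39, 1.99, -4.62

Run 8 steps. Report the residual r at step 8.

step 1: x_pred=0.5696  r=4.3204  x^+=3.4081  v^+=3.0423  a^+=1.8618
step 2: x_pred=7.8303  r=-4.5703  x^+=4.8276  v^+=4.8327  a^+=0.9078
step 3: x_pred=10.6346  r=-10.5746  x^+=3.6871  v^+=5.2693  a^+=-1.2995
step 4: x_pred=8.6587  r=-4.0587  x^+=5.9921  v^+=3.6407  a^+=-2.1466
step 5: x_pred=8.6852  r=-7.7552  x^+=3.5900  v^+=0.8953  a^+=-3.7654
step 6: x_pred=2.3290  r=-0.9390  x^+=1.7121  v^+=-3.2582  a^+=-3.9615
step 7: x_pred=-4.1926  r=6.1826  x^+=-0.1306  v^+=-7.2529  a^+=-2.6709
step 8: x_pred=-9.6229  r=5.0029  x^+=-6.3360  v^+=-9.9025  a^+=-1.6266

resid = 5.0029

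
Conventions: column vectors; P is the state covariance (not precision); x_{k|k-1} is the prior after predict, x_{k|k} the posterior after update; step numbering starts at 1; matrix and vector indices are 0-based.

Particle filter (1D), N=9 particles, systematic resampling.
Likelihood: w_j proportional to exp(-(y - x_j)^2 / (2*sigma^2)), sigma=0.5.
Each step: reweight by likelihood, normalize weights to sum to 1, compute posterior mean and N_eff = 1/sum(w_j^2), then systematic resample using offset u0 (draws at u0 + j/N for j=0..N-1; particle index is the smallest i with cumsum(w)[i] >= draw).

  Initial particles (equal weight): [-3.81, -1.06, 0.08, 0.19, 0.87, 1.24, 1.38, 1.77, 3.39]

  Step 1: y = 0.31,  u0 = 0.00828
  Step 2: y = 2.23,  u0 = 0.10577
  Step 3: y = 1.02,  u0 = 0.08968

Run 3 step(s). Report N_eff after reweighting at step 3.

N_eff = 8.9975

step 1: w=[0.0000, 0.0086, 0.3306, 0.3570, 0.1963, 0.0652, 0.0372, 0.0052, 0.0000]  mean=0.3972  Neff=3.5589  idx=[1, 2, 2, 3, 3, 3, 3, 4, 5]
step 2: w=[0.0000, 0.0006, 0.0006, 0.0015, 0.0015, 0.0015, 0.0015, 0.1484, 0.8446]  mean=1.1776  Neff=1.3598  idx=[7, 8, 8, 8, 8, 8, 8, 8, 8]
step 3: w=[0.1163, 0.1105, 0.1105, 0.1105, 0.1105, 0.1105, 0.1105, 0.1105, 0.1105]  mean=1.1970  Neff=8.9975  idx=[0, 1, 2, 3, 4, 5, 6, 7, 8]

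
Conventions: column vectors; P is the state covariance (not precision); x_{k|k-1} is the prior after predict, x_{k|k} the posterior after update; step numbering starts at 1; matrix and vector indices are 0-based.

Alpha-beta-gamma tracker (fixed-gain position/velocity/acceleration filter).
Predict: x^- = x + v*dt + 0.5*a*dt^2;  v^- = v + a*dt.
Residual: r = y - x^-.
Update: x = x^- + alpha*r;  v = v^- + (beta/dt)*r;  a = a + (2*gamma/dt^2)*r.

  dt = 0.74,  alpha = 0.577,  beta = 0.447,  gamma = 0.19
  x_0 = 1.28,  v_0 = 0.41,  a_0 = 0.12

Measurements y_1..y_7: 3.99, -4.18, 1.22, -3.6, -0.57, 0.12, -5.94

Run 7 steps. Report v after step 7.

step 1: x_pred=1.6163  r=2.3737  x^+=2.9859  v^+=1.9327  a^+=1.7672
step 2: x_pred=4.8999  r=-9.0799  x^+=-0.3392  v^+=-2.2444  a^+=-4.5337
step 3: x_pred=-3.2413  r=4.4613  x^+=-0.6671  v^+=-2.9044  a^+=-1.4378
step 4: x_pred=-3.2101  r=-0.3899  x^+=-3.4351  v^+=-4.2039  a^+=-1.7084
step 5: x_pred=-7.0137  r=6.4437  x^+=-3.2957  v^+=-1.5758  a^+=2.7631
step 6: x_pred=-3.7052  r=3.8252  x^+=-1.4981  v^+=2.7796  a^+=5.4176
step 7: x_pred=2.0422  r=-7.9822  x^+=-2.5635  v^+=1.9670  a^+=-0.1215

v_post = 1.9670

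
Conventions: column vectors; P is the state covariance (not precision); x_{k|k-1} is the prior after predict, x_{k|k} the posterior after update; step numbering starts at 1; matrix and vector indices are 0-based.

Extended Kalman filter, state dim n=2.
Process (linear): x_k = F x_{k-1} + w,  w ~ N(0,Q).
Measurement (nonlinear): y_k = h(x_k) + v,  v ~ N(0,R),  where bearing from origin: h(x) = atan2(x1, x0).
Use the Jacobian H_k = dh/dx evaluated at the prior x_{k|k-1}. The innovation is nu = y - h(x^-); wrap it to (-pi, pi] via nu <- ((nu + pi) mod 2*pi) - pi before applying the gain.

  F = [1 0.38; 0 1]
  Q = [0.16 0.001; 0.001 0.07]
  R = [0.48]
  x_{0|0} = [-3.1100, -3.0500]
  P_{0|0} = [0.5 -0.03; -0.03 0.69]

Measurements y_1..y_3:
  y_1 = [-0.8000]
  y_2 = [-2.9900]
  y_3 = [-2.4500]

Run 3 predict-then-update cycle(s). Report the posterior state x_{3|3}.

x_post = [-6.6696, -3.3398]

step 1: x^-=[-4.2690, -3.0500]  P^-=[0.7368 0.2332; 0.2332 0.7600]  H_jac=[0.1108 -0.1551]  S=[0.4993]  K=[0.0911; -0.1843]  nu=[1.7212]  x^+=[-4.1122, -3.3672]  P^+=[0.7327 0.2416; 0.2416 0.7430]
step 2: x^-=[-5.3918, -3.3672]  P^-=[1.1836 0.5249; 0.5249 0.8130]  H_jac=[0.0833 -0.1334]  S=[0.4910]  K=[0.0582; -0.1318]  nu=[-0.4067]  x^+=[-5.4155, -3.3136]  P^+=[1.1819 0.5287; 0.5287 0.8045]
step 3: x^-=[-6.6746, -3.3136]  P^-=[1.8599 0.8354; 0.8354 0.8745]  H_jac=[0.0597 -0.1202]  S=[0.4873]  K=[0.0217; -0.1134]  nu=[0.2308]  x^+=[-6.6696, -3.3398]  P^+=[1.8597 0.8366; 0.8366 0.8682]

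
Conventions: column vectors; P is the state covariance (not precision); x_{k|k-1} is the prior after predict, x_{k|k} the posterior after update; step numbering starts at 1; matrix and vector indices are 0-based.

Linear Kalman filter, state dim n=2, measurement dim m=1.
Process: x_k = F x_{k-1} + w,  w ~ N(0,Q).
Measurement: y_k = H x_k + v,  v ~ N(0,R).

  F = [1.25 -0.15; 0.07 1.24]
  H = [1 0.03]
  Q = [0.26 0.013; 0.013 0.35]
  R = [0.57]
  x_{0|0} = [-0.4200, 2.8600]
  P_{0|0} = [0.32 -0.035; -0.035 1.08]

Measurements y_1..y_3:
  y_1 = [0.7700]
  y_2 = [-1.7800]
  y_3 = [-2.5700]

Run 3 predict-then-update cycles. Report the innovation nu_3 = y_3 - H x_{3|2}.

step 1: x^-=[-0.9540, 3.5170]  P^-=[0.7974 -0.2138; -0.2138 2.0061]  S=[1.3564]  K=[0.5832; -0.1132]  nu=[1.6185]  x^+=[-0.0101, 3.3337]  P^+=[0.3361 -0.1242; -0.1242 1.9887]
step 2: x^-=[-0.5127, 4.1331]  P^-=[0.8765 -0.5187; -0.5187 3.3879]  S=[1.4185]  K=[0.6070; -0.2940]  nu=[-1.3912]  x^+=[-1.3572, 4.5422]  P^+=[0.3539 -0.2656; -0.2656 3.2653]
step 3: x^-=[-2.3778, 5.5373]  P^-=[0.9861 -0.9722; -0.9722 5.3264]  S=[1.5025]  K=[0.6369; -0.5407]  nu=[-0.3583]  x^+=[-2.6060, 5.7310]  P^+=[0.3767 -0.4548; -0.4548 4.8871]

innov = [-0.3583]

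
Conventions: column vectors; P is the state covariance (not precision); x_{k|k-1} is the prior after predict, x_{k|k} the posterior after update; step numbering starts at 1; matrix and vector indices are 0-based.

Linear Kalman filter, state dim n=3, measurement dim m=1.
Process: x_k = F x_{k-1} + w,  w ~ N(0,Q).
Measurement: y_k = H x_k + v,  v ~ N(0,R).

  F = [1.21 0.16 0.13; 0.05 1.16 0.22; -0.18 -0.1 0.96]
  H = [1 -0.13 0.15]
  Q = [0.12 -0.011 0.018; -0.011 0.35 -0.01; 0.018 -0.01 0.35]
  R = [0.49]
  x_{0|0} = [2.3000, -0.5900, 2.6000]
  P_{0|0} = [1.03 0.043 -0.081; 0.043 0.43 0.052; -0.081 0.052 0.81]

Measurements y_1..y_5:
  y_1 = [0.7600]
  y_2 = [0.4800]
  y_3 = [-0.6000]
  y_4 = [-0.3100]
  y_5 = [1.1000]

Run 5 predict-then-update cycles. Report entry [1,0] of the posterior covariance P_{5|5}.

P_post[1,0] = 1.1050

step 1: x^-=[3.0266, 0.0026, 2.1410]  P^-=[1.6461 0.2026 -0.2035; 0.2026 1.0001 0.1488; -0.2035 0.1488 1.1537]  S=[2.0594]  K=[0.7717; 0.0461; -0.0242]  nu=[-2.5874]  x^+=[1.0299, -0.1166, 2.2035]  P^+=[0.4197 0.1294 -0.1651; 0.1294 0.9958 0.1511; -0.1651 0.1511 1.1525]
step 2: x^-=[1.5140, 0.4010, 1.9416]  P^-=[0.7839 0.3979 -0.1315; 0.3979 1.8352 0.2500; -0.1315 0.2500 1.4684]  S=[1.1853]  K=[0.6011; 0.1660; 0.0474]  nu=[-1.2731]  x^+=[0.7488, 0.1896, 1.8812]  P^+=[0.3557 0.2796 -0.1653; 0.2796 1.8026 0.2407; -0.1653 0.2407 1.4657]
step 3: x^-=[1.1809, 0.6713, 1.6522]  P^-=[0.7779 0.7813 -0.1016; 0.7813 2.9990 0.2888; -0.1016 0.2888 1.7514]  S=[1.1131]  K=[0.5939; 0.3906; 0.1110]  nu=[-1.9415]  x^+=[0.0278, -0.0871, 1.4367]  P^+=[0.3853 0.5231 -0.1750; 0.5231 2.8292 0.2406; -0.1750 0.2406 1.7377]
step 4: x^-=[0.2065, 0.2165, 1.3829]  P^-=[0.9434 1.3225 -0.1380; 1.3225 4.4216 0.1746; -0.1380 0.1746 2.0253]  S=[1.1616]  K=[0.6463; 0.6663; 0.1232]  nu=[-0.6958]  x^+=[-0.2432, -0.2472, 1.2972]  P^+=[0.4582 0.8223 -0.2305; 0.8223 3.9060 0.0793; -0.2305 0.0793 2.0077]
step 5: x^-=[-0.1652, -0.0135, 1.3138]  P^-=[1.1739 1.9118 -0.2681; 1.9118 5.8350 -0.1344; -0.2681 -0.1344 2.3482]  S=[1.2431]  K=[0.7121; 0.9115; 0.0817]  nu=[1.0663]  x^+=[0.5941, 0.9585, 1.4010]  P^+=[0.5436 1.1050 -0.3404; 1.1050 4.8021 -0.2270; -0.3404 -0.2270 2.3399]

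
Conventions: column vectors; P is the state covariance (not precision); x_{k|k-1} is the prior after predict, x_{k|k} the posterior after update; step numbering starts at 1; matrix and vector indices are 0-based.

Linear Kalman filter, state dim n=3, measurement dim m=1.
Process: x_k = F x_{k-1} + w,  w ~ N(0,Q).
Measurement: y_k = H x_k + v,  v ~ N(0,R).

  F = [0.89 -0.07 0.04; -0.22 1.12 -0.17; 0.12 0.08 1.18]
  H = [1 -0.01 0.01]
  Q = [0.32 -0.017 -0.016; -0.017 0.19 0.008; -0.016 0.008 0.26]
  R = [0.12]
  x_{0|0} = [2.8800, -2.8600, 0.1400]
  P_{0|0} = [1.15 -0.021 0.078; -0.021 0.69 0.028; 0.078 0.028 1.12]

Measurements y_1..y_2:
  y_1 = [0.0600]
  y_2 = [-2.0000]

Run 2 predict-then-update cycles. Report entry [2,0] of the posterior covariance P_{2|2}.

step 1: x^-=[2.7690, -3.8606, 0.2820]  P^-=[1.2441 -0.3360 0.2346; -0.3360 1.1491 -0.1729; 0.2346 -0.1729 1.8674]  S=[1.3758]  K=[0.9084; -0.2538; 0.1853]  nu=[-2.7504]  x^+=[0.2705, -3.1624, -0.2277]  P^+=[0.1088 -0.0188 0.0030; -0.0188 1.0604 -0.1082; 0.0030 -0.1082 1.8202]
step 2: x^-=[0.4530, -3.5627, -0.4892]  P^-=[0.4174 -0.1594 0.0861; -0.1594 1.6287 -0.4095; 0.0861 -0.4095 2.7828]  S=[0.5429]  K=[0.7735; -0.3312; 0.2174]  nu=[-2.4838]  x^+=[-1.4681, -2.7400, -1.0293]  P^+=[0.0927 -0.0204 -0.0052; -0.0204 1.5692 -0.3704; -0.0052 -0.3704 2.7572]

P_post[2,0] = -0.0052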